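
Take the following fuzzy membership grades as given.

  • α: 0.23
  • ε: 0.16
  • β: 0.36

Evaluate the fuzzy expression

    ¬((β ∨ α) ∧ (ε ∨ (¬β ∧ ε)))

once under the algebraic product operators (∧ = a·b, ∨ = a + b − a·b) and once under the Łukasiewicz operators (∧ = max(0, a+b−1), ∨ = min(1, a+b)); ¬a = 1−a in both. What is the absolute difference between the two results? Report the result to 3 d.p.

0.125

Under algebraic product:
  β ∨ α = a + b − a·b on (0.3600, 0.2300) = 0.5072
  ¬β = 1 − 0.3600 = 0.6400
  ¬β ∧ ε = a·b on (0.6400, 0.1600) = 0.1024
  ε ∨ (¬β ∧ ε) = a + b − a·b on (0.1600, 0.1024) = 0.2460
  (β ∨ α) ∧ (ε ∨ (¬β ∧ ε)) = a·b on (0.5072, 0.2460) = 0.1248
  ¬((β ∨ α) ∧ (ε ∨ (¬β ∧ ε))) = 1 − 0.1248 = 0.8752
  → value = 0.8752
Under Łukasiewicz:
  β ∨ α = min(1, a+b) on (0.36, 0.23) = 0.59
  ¬β = 1 − 0.36 = 0.64
  ¬β ∧ ε = max(0, a+b−1) on (0.64, 0.16) = 0.00
  ε ∨ (¬β ∧ ε) = min(1, a+b) on (0.16, 0.00) = 0.16
  (β ∨ α) ∧ (ε ∨ (¬β ∧ ε)) = max(0, a+b−1) on (0.59, 0.16) = 0.00
  ¬((β ∨ α) ∧ (ε ∨ (¬β ∧ ε))) = 1 − 0.00 = 1.00
  → value = 1.0000
|0.8752 − 1.0000| = 0.125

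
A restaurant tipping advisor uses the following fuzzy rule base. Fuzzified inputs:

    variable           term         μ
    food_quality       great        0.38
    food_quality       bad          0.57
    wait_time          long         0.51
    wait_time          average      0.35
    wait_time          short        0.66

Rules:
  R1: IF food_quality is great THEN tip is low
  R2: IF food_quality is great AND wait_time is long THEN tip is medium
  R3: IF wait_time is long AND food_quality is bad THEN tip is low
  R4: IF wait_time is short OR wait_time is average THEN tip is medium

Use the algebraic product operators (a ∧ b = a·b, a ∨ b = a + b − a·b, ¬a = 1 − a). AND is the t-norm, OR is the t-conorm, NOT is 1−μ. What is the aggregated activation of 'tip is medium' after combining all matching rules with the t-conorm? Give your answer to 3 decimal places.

0.822

R1: great=0.38 → w = 0.3800
R2: great=0.38, long=0.51; AND[a·b] → w = 0.1938
R3: long=0.51, bad=0.57; AND[a·b] → w = 0.2907
R4: short=0.66, average=0.35; OR[a + b − a·b] → w = 0.7790
Rules with consequent 'medium': {R2, R4} → strengths 0.1938, 0.7790
Aggregate via t-conorm [a + b − a·b]: 0.8218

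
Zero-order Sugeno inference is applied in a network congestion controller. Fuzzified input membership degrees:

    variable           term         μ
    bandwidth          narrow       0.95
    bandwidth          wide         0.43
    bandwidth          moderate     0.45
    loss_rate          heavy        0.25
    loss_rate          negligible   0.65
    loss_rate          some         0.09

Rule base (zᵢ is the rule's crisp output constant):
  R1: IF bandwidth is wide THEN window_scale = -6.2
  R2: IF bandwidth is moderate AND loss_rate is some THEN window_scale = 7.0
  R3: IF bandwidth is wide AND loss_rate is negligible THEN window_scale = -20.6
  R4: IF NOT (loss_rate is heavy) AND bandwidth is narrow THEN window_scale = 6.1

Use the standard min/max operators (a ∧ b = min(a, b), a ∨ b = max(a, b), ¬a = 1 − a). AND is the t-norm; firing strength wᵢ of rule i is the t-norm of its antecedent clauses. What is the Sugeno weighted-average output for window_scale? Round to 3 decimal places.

-3.717

R1 (z=-6.2): wide=0.43 → w = 0.43
R2 (z=7.0): moderate=0.45, some=0.09; AND[min(a, b)] → w = 0.09
R3 (z=-20.6): wide=0.43, negligible=0.65; AND[min(a, b)] → w = 0.43
R4 (z=6.1): ¬heavy=1−0.25=0.75, narrow=0.95; AND[min(a, b)] → w = 0.75
Weighted average = (0.43·-6.2 + 0.09·7.0 + 0.43·-20.6 + 0.75·6.1) / (0.43 + 0.09 + 0.43 + 0.75)
  = -6.3190 / 1.7000 = -3.717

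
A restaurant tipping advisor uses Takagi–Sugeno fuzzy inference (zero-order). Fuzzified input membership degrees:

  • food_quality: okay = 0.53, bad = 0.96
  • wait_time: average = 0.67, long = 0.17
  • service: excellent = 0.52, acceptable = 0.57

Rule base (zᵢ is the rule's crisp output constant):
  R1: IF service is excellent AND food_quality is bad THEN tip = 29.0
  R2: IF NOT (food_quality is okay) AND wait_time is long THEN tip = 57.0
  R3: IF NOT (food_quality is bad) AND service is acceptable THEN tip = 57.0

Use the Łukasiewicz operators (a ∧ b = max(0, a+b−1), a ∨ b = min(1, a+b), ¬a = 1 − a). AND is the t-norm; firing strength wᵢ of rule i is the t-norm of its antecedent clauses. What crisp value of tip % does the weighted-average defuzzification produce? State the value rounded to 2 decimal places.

R1 (z=29.0): excellent=0.52, bad=0.96; AND[max(0, a+b−1)] → w = 0.48
R2 (z=57.0): ¬okay=1−0.53=0.47, long=0.17; AND[max(0, a+b−1)] → w = 0.00
R3 (z=57.0): ¬bad=1−0.96=0.04, acceptable=0.57; AND[max(0, a+b−1)] → w = 0.00
Weighted average = (0.48·29.0 + 0.00·57.0 + 0.00·57.0) / (0.48 + 0.00 + 0.00)
  = 13.9200 / 0.4800 = 29.00

29.00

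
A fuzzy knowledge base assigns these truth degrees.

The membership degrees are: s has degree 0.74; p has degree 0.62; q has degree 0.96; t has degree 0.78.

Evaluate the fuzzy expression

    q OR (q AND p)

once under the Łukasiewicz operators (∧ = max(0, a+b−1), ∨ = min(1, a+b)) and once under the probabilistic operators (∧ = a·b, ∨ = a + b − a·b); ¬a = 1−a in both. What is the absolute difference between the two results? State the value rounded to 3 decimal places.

0.016

Under Łukasiewicz:
  q AND p = max(0, a+b−1) on (0.96, 0.62) = 0.58
  q OR (q AND p) = min(1, a+b) on (0.96, 0.58) = 1.00
  → value = 1.0000
Under probabilistic:
  q AND p = a·b on (0.9600, 0.6200) = 0.5952
  q OR (q AND p) = a + b − a·b on (0.9600, 0.5952) = 0.9838
  → value = 0.9838
|1.0000 − 0.9838| = 0.016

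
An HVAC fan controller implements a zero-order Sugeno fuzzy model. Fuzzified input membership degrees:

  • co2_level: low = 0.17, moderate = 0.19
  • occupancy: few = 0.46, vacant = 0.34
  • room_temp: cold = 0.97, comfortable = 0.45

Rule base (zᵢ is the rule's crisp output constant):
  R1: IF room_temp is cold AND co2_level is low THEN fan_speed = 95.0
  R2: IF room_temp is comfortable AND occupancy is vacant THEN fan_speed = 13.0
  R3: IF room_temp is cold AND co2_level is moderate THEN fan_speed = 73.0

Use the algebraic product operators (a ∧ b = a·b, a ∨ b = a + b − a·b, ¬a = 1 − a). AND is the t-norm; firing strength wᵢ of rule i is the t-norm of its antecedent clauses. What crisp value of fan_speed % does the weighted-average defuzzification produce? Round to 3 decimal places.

61.944

R1 (z=95.0): cold=0.97, low=0.17; AND[a·b] → w = 0.1649
R2 (z=13.0): comfortable=0.45, vacant=0.34; AND[a·b] → w = 0.1530
R3 (z=73.0): cold=0.97, moderate=0.19; AND[a·b] → w = 0.1843
Weighted average = (0.1649·95.0 + 0.1530·13.0 + 0.1843·73.0) / (0.1649 + 0.1530 + 0.1843)
  = 31.1084 / 0.5022 = 61.944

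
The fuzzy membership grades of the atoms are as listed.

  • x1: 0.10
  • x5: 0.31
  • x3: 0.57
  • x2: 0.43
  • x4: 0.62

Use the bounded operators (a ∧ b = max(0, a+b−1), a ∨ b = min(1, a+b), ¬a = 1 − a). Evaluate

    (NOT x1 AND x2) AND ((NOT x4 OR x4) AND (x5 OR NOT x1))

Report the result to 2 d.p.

NOT x1 = 1 − 0.10 = 0.90
NOT x1 AND x2 = max(0, a+b−1) on (0.90, 0.43) = 0.33
NOT x4 = 1 − 0.62 = 0.38
NOT x4 OR x4 = min(1, a+b) on (0.38, 0.62) = 1.00
NOT x1 = 1 − 0.10 = 0.90
x5 OR NOT x1 = min(1, a+b) on (0.31, 0.90) = 1.00
(NOT x4 OR x4) AND (x5 OR NOT x1) = max(0, a+b−1) on (1.00, 1.00) = 1.00
(NOT x1 AND x2) AND ((NOT x4 OR x4) AND (x5 OR NOT x1)) = max(0, a+b−1) on (0.33, 1.00) = 0.33

0.33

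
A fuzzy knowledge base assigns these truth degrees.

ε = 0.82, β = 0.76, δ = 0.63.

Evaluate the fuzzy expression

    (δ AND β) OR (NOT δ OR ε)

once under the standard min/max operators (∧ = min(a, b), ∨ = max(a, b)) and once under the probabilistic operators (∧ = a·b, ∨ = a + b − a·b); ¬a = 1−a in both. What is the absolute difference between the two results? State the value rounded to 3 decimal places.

Under standard min/max:
  δ AND β = min(a, b) on (0.63, 0.76) = 0.63
  NOT δ = 1 − 0.63 = 0.37
  NOT δ OR ε = max(a, b) on (0.37, 0.82) = 0.82
  (δ AND β) OR (NOT δ OR ε) = max(a, b) on (0.63, 0.82) = 0.82
  → value = 0.8200
Under probabilistic:
  δ AND β = a·b on (0.6300, 0.7600) = 0.4788
  NOT δ = 1 − 0.6300 = 0.3700
  NOT δ OR ε = a + b − a·b on (0.3700, 0.8200) = 0.8866
  (δ AND β) OR (NOT δ OR ε) = a + b − a·b on (0.4788, 0.8866) = 0.9409
  → value = 0.9409
|0.8200 − 0.9409| = 0.121

0.121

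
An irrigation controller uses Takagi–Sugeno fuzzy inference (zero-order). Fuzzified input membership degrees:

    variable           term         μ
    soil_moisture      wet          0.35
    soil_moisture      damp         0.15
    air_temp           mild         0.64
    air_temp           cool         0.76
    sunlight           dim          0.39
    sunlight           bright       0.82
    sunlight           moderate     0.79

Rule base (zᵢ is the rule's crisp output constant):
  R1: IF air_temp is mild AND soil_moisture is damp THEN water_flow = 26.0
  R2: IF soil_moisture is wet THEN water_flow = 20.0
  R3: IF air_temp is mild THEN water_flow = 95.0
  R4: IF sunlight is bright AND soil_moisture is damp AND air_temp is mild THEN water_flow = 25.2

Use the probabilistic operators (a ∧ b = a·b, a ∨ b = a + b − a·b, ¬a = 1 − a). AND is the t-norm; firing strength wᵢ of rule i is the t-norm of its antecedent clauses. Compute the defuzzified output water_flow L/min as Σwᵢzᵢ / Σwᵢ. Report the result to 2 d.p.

R1 (z=26.0): mild=0.64, damp=0.15; AND[a·b] → w = 0.0960
R2 (z=20.0): wet=0.35 → w = 0.3500
R3 (z=95.0): mild=0.64 → w = 0.6400
R4 (z=25.2): bright=0.82, damp=0.15, mild=0.64; AND[a·b] → w = 0.0787
Weighted average = (0.0960·26.0 + 0.3500·20.0 + 0.6400·95.0 + 0.0787·25.2) / (0.0960 + 0.3500 + 0.6400 + 0.0787)
  = 72.2797 / 1.1647 = 62.06

62.06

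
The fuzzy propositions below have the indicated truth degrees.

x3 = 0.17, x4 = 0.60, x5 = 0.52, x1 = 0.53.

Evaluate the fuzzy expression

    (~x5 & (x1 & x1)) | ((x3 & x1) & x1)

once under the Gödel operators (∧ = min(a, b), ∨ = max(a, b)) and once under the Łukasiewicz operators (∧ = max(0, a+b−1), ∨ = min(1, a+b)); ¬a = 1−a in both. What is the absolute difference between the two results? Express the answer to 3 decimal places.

0.480

Under Gödel:
  ~x5 = 1 − 0.52 = 0.48
  x1 & x1 = min(a, b) on (0.53, 0.53) = 0.53
  ~x5 & (x1 & x1) = min(a, b) on (0.48, 0.53) = 0.48
  x3 & x1 = min(a, b) on (0.17, 0.53) = 0.17
  (x3 & x1) & x1 = min(a, b) on (0.17, 0.53) = 0.17
  (~x5 & (x1 & x1)) | ((x3 & x1) & x1) = max(a, b) on (0.48, 0.17) = 0.48
  → value = 0.4800
Under Łukasiewicz:
  ~x5 = 1 − 0.52 = 0.48
  x1 & x1 = max(0, a+b−1) on (0.53, 0.53) = 0.06
  ~x5 & (x1 & x1) = max(0, a+b−1) on (0.48, 0.06) = 0.00
  x3 & x1 = max(0, a+b−1) on (0.17, 0.53) = 0.00
  (x3 & x1) & x1 = max(0, a+b−1) on (0.00, 0.53) = 0.00
  (~x5 & (x1 & x1)) | ((x3 & x1) & x1) = min(1, a+b) on (0.00, 0.00) = 0.00
  → value = 0.0000
|0.4800 − 0.0000| = 0.480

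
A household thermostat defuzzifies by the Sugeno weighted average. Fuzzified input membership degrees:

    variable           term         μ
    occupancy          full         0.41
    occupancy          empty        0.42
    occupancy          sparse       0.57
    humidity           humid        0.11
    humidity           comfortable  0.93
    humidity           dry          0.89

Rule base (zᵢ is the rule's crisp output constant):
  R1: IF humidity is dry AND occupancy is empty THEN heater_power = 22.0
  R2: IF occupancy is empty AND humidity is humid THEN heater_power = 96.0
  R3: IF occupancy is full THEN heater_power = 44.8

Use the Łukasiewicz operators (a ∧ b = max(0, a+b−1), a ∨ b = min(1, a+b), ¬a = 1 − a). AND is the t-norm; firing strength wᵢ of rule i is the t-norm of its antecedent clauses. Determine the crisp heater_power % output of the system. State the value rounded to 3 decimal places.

R1 (z=22.0): dry=0.89, empty=0.42; AND[max(0, a+b−1)] → w = 0.31
R2 (z=96.0): empty=0.42, humid=0.11; AND[max(0, a+b−1)] → w = 0.00
R3 (z=44.8): full=0.41 → w = 0.41
Weighted average = (0.31·22.0 + 0.00·96.0 + 0.41·44.8) / (0.31 + 0.00 + 0.41)
  = 25.1880 / 0.7200 = 34.983

34.983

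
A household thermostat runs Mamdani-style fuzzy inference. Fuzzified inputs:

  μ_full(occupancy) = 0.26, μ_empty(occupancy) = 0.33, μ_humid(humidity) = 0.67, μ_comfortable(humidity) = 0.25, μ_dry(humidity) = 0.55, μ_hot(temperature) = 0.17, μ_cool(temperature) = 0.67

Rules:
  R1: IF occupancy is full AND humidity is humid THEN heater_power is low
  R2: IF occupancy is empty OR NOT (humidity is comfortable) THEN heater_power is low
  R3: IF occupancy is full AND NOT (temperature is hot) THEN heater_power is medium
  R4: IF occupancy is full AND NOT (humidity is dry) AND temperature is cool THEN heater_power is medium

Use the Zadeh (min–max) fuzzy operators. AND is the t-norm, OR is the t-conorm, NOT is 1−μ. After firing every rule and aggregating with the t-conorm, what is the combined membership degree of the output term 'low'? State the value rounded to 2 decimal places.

R1: full=0.26, humid=0.67; AND[min(a, b)] → w = 0.26
R2: empty=0.33, ¬comfortable=1−0.25=0.75; OR[max(a, b)] → w = 0.75
R3: full=0.26, ¬hot=1−0.17=0.83; AND[min(a, b)] → w = 0.26
R4: full=0.26, ¬dry=1−0.55=0.45, cool=0.67; AND[min(a, b)] → w = 0.26
Rules with consequent 'low': {R1, R2} → strengths 0.26, 0.75
Aggregate via t-conorm [max(a, b)]: 0.75

0.75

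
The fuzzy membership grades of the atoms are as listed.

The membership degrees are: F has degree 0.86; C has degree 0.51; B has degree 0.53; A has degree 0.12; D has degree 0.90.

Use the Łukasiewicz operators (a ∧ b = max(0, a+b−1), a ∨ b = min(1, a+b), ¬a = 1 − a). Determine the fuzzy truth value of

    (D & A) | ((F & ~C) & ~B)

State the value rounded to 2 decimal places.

0.02

D & A = max(0, a+b−1) on (0.90, 0.12) = 0.02
~C = 1 − 0.51 = 0.49
F & ~C = max(0, a+b−1) on (0.86, 0.49) = 0.35
~B = 1 − 0.53 = 0.47
(F & ~C) & ~B = max(0, a+b−1) on (0.35, 0.47) = 0.00
(D & A) | ((F & ~C) & ~B) = min(1, a+b) on (0.02, 0.00) = 0.02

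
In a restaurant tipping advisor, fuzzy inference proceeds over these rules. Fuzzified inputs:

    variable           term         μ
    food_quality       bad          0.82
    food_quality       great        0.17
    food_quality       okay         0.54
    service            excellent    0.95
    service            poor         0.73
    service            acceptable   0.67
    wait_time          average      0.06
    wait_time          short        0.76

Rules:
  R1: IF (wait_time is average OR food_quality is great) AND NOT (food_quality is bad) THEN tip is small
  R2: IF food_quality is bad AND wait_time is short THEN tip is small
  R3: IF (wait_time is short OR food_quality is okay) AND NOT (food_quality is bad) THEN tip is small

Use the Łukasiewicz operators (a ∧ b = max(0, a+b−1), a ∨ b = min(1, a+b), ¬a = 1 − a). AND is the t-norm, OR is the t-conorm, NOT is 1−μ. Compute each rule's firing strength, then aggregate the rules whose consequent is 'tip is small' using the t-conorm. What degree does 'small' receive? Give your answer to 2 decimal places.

R1: (average=0.06 OR great=0.17) = 0.23; AND[max(0, a+b−1)] with ¬bad=1−0.82=0.18 → w = 0.00
R2: bad=0.82, short=0.76; AND[max(0, a+b−1)] → w = 0.58
R3: (short=0.76 OR okay=0.54) = 1.00; AND[max(0, a+b−1)] with ¬bad=1−0.82=0.18 → w = 0.18
Rules with consequent 'small': {R1, R2, R3} → strengths 0.00, 0.58, 0.18
Aggregate via t-conorm [min(1, a+b)]: 0.76

0.76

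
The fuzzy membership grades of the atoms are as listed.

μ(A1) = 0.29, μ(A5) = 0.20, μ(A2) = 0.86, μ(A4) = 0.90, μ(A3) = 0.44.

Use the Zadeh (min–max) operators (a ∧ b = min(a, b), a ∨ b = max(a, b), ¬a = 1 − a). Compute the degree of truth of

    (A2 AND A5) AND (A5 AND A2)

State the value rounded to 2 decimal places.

0.20

A2 AND A5 = min(a, b) on (0.86, 0.20) = 0.20
A5 AND A2 = min(a, b) on (0.20, 0.86) = 0.20
(A2 AND A5) AND (A5 AND A2) = min(a, b) on (0.20, 0.20) = 0.20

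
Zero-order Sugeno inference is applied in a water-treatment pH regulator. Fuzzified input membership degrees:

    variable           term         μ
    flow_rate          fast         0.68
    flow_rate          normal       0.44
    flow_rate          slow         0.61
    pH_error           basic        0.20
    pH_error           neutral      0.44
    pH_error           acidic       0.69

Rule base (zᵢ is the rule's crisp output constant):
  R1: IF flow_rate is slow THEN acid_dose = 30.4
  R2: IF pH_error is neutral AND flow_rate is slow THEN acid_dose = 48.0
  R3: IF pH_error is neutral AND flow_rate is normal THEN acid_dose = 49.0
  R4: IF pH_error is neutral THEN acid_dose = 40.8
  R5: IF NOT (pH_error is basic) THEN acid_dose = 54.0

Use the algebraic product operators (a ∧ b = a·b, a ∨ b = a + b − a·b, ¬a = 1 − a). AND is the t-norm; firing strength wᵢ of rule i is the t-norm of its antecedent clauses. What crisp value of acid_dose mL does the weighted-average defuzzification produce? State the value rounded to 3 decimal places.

R1 (z=30.4): slow=0.61 → w = 0.6100
R2 (z=48.0): neutral=0.44, slow=0.61; AND[a·b] → w = 0.2684
R3 (z=49.0): neutral=0.44, normal=0.44; AND[a·b] → w = 0.1936
R4 (z=40.8): neutral=0.44 → w = 0.4400
R5 (z=54.0): ¬basic=1−0.20=0.80 → w = 0.8000
Weighted average = (0.6100·30.4 + 0.2684·48.0 + 0.1936·49.0 + 0.4400·40.8 + 0.8000·54.0) / (0.6100 + 0.2684 + 0.1936 + 0.4400 + 0.8000)
  = 102.0656 / 2.3120 = 44.146

44.146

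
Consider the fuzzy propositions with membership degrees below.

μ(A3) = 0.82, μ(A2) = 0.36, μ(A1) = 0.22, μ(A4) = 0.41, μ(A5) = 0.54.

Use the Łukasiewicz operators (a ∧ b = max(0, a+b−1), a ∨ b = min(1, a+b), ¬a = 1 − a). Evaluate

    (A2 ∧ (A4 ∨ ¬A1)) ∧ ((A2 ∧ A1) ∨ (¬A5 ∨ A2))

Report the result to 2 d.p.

¬A1 = 1 − 0.22 = 0.78
A4 ∨ ¬A1 = min(1, a+b) on (0.41, 0.78) = 1.00
A2 ∧ (A4 ∨ ¬A1) = max(0, a+b−1) on (0.36, 1.00) = 0.36
A2 ∧ A1 = max(0, a+b−1) on (0.36, 0.22) = 0.00
¬A5 = 1 − 0.54 = 0.46
¬A5 ∨ A2 = min(1, a+b) on (0.46, 0.36) = 0.82
(A2 ∧ A1) ∨ (¬A5 ∨ A2) = min(1, a+b) on (0.00, 0.82) = 0.82
(A2 ∧ (A4 ∨ ¬A1)) ∧ ((A2 ∧ A1) ∨ (¬A5 ∨ A2)) = max(0, a+b−1) on (0.36, 0.82) = 0.18

0.18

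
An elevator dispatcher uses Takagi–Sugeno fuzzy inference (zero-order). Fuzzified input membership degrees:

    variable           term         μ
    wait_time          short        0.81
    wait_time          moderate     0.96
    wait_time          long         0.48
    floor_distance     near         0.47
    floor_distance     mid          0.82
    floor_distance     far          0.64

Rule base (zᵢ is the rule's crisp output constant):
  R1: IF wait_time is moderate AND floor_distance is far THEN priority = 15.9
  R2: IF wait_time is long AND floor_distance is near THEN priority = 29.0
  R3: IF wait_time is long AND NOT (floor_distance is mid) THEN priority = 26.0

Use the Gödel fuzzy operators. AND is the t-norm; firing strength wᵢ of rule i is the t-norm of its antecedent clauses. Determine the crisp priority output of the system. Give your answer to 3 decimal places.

R1 (z=15.9): moderate=0.96, far=0.64; AND[min(a, b)] → w = 0.64
R2 (z=29.0): long=0.48, near=0.47; AND[min(a, b)] → w = 0.47
R3 (z=26.0): long=0.48, ¬mid=1−0.82=0.18; AND[min(a, b)] → w = 0.18
Weighted average = (0.64·15.9 + 0.47·29.0 + 0.18·26.0) / (0.64 + 0.47 + 0.18)
  = 28.4860 / 1.2900 = 22.082

22.082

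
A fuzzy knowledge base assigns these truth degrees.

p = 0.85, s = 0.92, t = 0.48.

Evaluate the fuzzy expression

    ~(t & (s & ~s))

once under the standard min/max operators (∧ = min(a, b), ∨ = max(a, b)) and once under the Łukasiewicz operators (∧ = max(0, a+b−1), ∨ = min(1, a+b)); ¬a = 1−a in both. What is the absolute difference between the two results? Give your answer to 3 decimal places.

Under standard min/max:
  ~s = 1 − 0.92 = 0.08
  s & ~s = min(a, b) on (0.92, 0.08) = 0.08
  t & (s & ~s) = min(a, b) on (0.48, 0.08) = 0.08
  ~(t & (s & ~s)) = 1 − 0.08 = 0.92
  → value = 0.9200
Under Łukasiewicz:
  ~s = 1 − 0.92 = 0.08
  s & ~s = max(0, a+b−1) on (0.92, 0.08) = 0.00
  t & (s & ~s) = max(0, a+b−1) on (0.48, 0.00) = 0.00
  ~(t & (s & ~s)) = 1 − 0.00 = 1.00
  → value = 1.0000
|0.9200 − 1.0000| = 0.080

0.080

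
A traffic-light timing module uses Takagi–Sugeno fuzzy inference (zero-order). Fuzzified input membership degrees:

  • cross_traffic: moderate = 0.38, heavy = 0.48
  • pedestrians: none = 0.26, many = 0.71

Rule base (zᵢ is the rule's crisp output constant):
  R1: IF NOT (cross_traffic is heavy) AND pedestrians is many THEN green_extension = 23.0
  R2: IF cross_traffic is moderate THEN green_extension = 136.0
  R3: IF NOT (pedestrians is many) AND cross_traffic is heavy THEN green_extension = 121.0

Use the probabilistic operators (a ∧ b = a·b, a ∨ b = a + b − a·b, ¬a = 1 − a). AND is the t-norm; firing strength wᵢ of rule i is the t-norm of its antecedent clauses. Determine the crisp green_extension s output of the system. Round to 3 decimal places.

R1 (z=23.0): ¬heavy=1−0.48=0.52, many=0.71; AND[a·b] → w = 0.3692
R2 (z=136.0): moderate=0.38 → w = 0.3800
R3 (z=121.0): ¬many=1−0.71=0.29, heavy=0.48; AND[a·b] → w = 0.1392
Weighted average = (0.3692·23.0 + 0.3800·136.0 + 0.1392·121.0) / (0.3692 + 0.3800 + 0.1392)
  = 77.0148 / 0.8884 = 86.689

86.689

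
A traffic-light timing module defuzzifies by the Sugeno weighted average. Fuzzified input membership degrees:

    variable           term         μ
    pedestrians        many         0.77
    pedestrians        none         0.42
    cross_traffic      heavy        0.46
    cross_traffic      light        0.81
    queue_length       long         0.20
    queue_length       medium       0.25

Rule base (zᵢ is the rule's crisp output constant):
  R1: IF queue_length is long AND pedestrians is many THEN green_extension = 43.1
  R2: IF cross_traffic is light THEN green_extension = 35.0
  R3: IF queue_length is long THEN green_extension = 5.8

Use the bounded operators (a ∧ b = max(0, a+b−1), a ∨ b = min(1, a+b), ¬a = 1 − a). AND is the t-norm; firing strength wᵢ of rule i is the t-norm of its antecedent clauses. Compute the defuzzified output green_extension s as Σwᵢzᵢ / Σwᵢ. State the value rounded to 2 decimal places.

R1 (z=43.1): long=0.20, many=0.77; AND[max(0, a+b−1)] → w = 0.00
R2 (z=35.0): light=0.81 → w = 0.81
R3 (z=5.8): long=0.20 → w = 0.20
Weighted average = (0.00·43.1 + 0.81·35.0 + 0.20·5.8) / (0.00 + 0.81 + 0.20)
  = 29.5100 / 1.0100 = 29.22

29.22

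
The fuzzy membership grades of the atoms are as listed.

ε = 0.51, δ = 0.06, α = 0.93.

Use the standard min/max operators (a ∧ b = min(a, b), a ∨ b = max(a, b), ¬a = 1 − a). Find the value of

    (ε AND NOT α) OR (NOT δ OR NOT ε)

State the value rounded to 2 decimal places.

NOT α = 1 − 0.93 = 0.07
ε AND NOT α = min(a, b) on (0.51, 0.07) = 0.07
NOT δ = 1 − 0.06 = 0.94
NOT ε = 1 − 0.51 = 0.49
NOT δ OR NOT ε = max(a, b) on (0.94, 0.49) = 0.94
(ε AND NOT α) OR (NOT δ OR NOT ε) = max(a, b) on (0.07, 0.94) = 0.94

0.94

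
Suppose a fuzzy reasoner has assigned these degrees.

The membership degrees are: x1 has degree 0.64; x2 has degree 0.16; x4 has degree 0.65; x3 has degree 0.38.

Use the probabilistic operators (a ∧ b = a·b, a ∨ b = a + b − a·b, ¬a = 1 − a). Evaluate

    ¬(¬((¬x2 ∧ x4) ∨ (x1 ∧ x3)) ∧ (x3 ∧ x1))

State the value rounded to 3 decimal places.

0.916

¬x2 = 1 − 0.1600 = 0.8400
¬x2 ∧ x4 = a·b on (0.8400, 0.6500) = 0.5460
x1 ∧ x3 = a·b on (0.6400, 0.3800) = 0.2432
(¬x2 ∧ x4) ∨ (x1 ∧ x3) = a + b − a·b on (0.5460, 0.2432) = 0.6564
¬((¬x2 ∧ x4) ∨ (x1 ∧ x3)) = 1 − 0.6564 = 0.3436
x3 ∧ x1 = a·b on (0.3800, 0.6400) = 0.2432
¬((¬x2 ∧ x4) ∨ (x1 ∧ x3)) ∧ (x3 ∧ x1) = a·b on (0.3436, 0.2432) = 0.0836
¬(¬((¬x2 ∧ x4) ∨ (x1 ∧ x3)) ∧ (x3 ∧ x1)) = 1 − 0.0836 = 0.9164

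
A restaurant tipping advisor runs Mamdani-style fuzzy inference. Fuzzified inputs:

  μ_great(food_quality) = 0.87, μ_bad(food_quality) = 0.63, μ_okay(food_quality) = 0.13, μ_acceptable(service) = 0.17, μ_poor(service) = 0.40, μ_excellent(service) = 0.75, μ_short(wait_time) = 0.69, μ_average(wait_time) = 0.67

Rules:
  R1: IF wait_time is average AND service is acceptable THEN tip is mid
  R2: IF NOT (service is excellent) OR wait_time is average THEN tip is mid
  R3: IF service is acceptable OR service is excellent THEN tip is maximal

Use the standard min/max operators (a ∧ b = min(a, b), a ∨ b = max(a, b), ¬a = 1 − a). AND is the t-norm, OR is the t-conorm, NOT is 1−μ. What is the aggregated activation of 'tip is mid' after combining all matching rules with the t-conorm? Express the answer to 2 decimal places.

0.67

R1: average=0.67, acceptable=0.17; AND[min(a, b)] → w = 0.17
R2: ¬excellent=1−0.75=0.25, average=0.67; OR[max(a, b)] → w = 0.67
R3: acceptable=0.17, excellent=0.75; OR[max(a, b)] → w = 0.75
Rules with consequent 'mid': {R1, R2} → strengths 0.17, 0.67
Aggregate via t-conorm [max(a, b)]: 0.67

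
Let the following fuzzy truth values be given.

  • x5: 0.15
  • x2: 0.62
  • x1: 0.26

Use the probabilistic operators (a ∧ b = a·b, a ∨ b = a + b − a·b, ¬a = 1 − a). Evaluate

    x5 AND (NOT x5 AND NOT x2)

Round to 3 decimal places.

0.048

NOT x5 = 1 − 0.1500 = 0.8500
NOT x2 = 1 − 0.6200 = 0.3800
NOT x5 AND NOT x2 = a·b on (0.8500, 0.3800) = 0.3230
x5 AND (NOT x5 AND NOT x2) = a·b on (0.1500, 0.3230) = 0.0485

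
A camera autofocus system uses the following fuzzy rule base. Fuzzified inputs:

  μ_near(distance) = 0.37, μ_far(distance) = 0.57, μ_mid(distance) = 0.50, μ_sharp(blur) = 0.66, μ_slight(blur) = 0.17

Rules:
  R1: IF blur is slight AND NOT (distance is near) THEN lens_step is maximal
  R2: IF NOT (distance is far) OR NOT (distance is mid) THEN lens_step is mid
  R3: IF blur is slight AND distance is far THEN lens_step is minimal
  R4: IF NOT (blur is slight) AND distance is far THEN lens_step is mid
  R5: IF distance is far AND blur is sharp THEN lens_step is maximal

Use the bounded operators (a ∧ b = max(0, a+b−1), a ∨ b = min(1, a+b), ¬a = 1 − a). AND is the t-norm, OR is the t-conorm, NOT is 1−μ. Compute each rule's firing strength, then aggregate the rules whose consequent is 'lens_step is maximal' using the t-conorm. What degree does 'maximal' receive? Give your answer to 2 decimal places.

0.23

R1: slight=0.17, ¬near=1−0.37=0.63; AND[max(0, a+b−1)] → w = 0.00
R2: ¬far=1−0.57=0.43, ¬mid=1−0.50=0.50; OR[min(1, a+b)] → w = 0.93
R3: slight=0.17, far=0.57; AND[max(0, a+b−1)] → w = 0.00
R4: ¬slight=1−0.17=0.83, far=0.57; AND[max(0, a+b−1)] → w = 0.40
R5: far=0.57, sharp=0.66; AND[max(0, a+b−1)] → w = 0.23
Rules with consequent 'maximal': {R1, R5} → strengths 0.00, 0.23
Aggregate via t-conorm [min(1, a+b)]: 0.23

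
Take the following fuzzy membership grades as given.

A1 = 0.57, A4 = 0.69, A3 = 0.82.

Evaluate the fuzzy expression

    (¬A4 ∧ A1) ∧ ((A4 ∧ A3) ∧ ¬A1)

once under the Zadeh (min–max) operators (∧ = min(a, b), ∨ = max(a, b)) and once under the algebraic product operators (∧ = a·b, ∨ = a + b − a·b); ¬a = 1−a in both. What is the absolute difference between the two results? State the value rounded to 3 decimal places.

0.267

Under Zadeh (min–max):
  ¬A4 = 1 − 0.69 = 0.31
  ¬A4 ∧ A1 = min(a, b) on (0.31, 0.57) = 0.31
  A4 ∧ A3 = min(a, b) on (0.69, 0.82) = 0.69
  ¬A1 = 1 − 0.57 = 0.43
  (A4 ∧ A3) ∧ ¬A1 = min(a, b) on (0.69, 0.43) = 0.43
  (¬A4 ∧ A1) ∧ ((A4 ∧ A3) ∧ ¬A1) = min(a, b) on (0.31, 0.43) = 0.31
  → value = 0.3100
Under algebraic product:
  ¬A4 = 1 − 0.6900 = 0.3100
  ¬A4 ∧ A1 = a·b on (0.3100, 0.5700) = 0.1767
  A4 ∧ A3 = a·b on (0.6900, 0.8200) = 0.5658
  ¬A1 = 1 − 0.5700 = 0.4300
  (A4 ∧ A3) ∧ ¬A1 = a·b on (0.5658, 0.4300) = 0.2433
  (¬A4 ∧ A1) ∧ ((A4 ∧ A3) ∧ ¬A1) = a·b on (0.1767, 0.2433) = 0.0430
  → value = 0.0430
|0.3100 − 0.0430| = 0.267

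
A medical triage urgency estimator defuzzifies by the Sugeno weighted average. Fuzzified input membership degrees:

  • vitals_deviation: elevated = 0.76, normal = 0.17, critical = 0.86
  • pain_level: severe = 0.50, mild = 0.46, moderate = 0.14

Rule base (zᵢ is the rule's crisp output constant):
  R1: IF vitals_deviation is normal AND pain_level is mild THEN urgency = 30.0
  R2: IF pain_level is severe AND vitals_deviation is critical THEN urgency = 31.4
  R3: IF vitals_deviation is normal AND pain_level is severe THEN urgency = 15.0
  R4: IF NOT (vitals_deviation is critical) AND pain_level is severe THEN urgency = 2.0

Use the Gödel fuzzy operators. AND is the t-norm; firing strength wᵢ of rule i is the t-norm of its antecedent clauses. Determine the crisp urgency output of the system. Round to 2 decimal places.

24.11

R1 (z=30.0): normal=0.17, mild=0.46; AND[min(a, b)] → w = 0.17
R2 (z=31.4): severe=0.50, critical=0.86; AND[min(a, b)] → w = 0.50
R3 (z=15.0): normal=0.17, severe=0.50; AND[min(a, b)] → w = 0.17
R4 (z=2.0): ¬critical=1−0.86=0.14, severe=0.50; AND[min(a, b)] → w = 0.14
Weighted average = (0.17·30.0 + 0.50·31.4 + 0.17·15.0 + 0.14·2.0) / (0.17 + 0.50 + 0.17 + 0.14)
  = 23.6300 / 0.9800 = 24.11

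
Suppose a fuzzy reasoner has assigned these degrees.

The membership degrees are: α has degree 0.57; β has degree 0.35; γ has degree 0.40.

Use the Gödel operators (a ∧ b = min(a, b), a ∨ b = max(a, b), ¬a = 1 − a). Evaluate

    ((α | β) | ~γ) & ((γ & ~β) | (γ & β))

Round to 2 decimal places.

0.40

α | β = max(a, b) on (0.57, 0.35) = 0.57
~γ = 1 − 0.40 = 0.60
(α | β) | ~γ = max(a, b) on (0.57, 0.60) = 0.60
~β = 1 − 0.35 = 0.65
γ & ~β = min(a, b) on (0.40, 0.65) = 0.40
γ & β = min(a, b) on (0.40, 0.35) = 0.35
(γ & ~β) | (γ & β) = max(a, b) on (0.40, 0.35) = 0.40
((α | β) | ~γ) & ((γ & ~β) | (γ & β)) = min(a, b) on (0.60, 0.40) = 0.40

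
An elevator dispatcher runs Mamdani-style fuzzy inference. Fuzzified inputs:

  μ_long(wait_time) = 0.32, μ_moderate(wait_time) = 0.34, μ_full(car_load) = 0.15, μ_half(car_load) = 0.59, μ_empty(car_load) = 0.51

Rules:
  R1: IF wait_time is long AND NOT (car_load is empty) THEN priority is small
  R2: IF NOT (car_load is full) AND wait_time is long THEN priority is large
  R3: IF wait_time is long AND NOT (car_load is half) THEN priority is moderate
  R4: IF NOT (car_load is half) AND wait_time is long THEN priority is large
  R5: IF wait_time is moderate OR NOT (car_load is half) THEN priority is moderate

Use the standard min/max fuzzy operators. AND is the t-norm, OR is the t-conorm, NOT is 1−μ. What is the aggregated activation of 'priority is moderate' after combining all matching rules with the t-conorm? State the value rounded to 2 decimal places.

0.41

R1: long=0.32, ¬empty=1−0.51=0.49; AND[min(a, b)] → w = 0.32
R2: ¬full=1−0.15=0.85, long=0.32; AND[min(a, b)] → w = 0.32
R3: long=0.32, ¬half=1−0.59=0.41; AND[min(a, b)] → w = 0.32
R4: ¬half=1−0.59=0.41, long=0.32; AND[min(a, b)] → w = 0.32
R5: moderate=0.34, ¬half=1−0.59=0.41; OR[max(a, b)] → w = 0.41
Rules with consequent 'moderate': {R3, R5} → strengths 0.32, 0.41
Aggregate via t-conorm [max(a, b)]: 0.41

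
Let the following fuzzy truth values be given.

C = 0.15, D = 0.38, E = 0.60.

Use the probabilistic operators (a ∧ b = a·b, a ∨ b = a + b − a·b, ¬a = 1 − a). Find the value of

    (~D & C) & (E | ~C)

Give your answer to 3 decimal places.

~D = 1 − 0.3800 = 0.6200
~D & C = a·b on (0.6200, 0.1500) = 0.0930
~C = 1 − 0.1500 = 0.8500
E | ~C = a + b − a·b on (0.6000, 0.8500) = 0.9400
(~D & C) & (E | ~C) = a·b on (0.0930, 0.9400) = 0.0874

0.087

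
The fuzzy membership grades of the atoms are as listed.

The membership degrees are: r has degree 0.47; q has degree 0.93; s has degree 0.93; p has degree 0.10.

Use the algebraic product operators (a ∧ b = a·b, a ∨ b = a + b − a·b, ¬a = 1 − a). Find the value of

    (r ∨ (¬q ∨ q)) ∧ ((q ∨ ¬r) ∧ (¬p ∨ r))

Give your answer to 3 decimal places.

¬q = 1 − 0.9300 = 0.0700
¬q ∨ q = a + b − a·b on (0.0700, 0.9300) = 0.9349
r ∨ (¬q ∨ q) = a + b − a·b on (0.4700, 0.9349) = 0.9655
¬r = 1 − 0.4700 = 0.5300
q ∨ ¬r = a + b − a·b on (0.9300, 0.5300) = 0.9671
¬p = 1 − 0.1000 = 0.9000
¬p ∨ r = a + b − a·b on (0.9000, 0.4700) = 0.9470
(q ∨ ¬r) ∧ (¬p ∨ r) = a·b on (0.9671, 0.9470) = 0.9158
(r ∨ (¬q ∨ q)) ∧ ((q ∨ ¬r) ∧ (¬p ∨ r)) = a·b on (0.9655, 0.9158) = 0.8842

0.884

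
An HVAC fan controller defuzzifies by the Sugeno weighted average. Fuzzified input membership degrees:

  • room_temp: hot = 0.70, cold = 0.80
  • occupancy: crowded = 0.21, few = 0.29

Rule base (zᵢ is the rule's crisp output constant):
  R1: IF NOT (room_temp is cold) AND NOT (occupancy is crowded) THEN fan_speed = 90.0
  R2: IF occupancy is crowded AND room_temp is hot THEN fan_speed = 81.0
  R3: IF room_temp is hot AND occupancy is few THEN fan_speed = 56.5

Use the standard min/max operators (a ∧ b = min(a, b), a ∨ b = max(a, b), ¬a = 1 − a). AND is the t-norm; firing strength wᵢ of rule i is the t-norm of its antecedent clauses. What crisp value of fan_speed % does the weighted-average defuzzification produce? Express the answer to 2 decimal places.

73.42

R1 (z=90.0): ¬cold=1−0.80=0.20, ¬crowded=1−0.21=0.79; AND[min(a, b)] → w = 0.20
R2 (z=81.0): crowded=0.21, hot=0.70; AND[min(a, b)] → w = 0.21
R3 (z=56.5): hot=0.70, few=0.29; AND[min(a, b)] → w = 0.29
Weighted average = (0.20·90.0 + 0.21·81.0 + 0.29·56.5) / (0.20 + 0.21 + 0.29)
  = 51.3950 / 0.7000 = 73.42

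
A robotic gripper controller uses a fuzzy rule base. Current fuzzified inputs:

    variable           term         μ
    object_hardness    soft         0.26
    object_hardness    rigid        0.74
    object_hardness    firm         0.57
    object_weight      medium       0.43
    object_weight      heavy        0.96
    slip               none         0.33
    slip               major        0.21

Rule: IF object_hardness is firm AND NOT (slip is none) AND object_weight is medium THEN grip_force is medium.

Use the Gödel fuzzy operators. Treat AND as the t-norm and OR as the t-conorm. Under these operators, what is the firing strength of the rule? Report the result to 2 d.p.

0.43

firing strength: firm=0.57, ¬none=1−0.33=0.67, medium=0.43; AND[min(a, b)] → w = 0.43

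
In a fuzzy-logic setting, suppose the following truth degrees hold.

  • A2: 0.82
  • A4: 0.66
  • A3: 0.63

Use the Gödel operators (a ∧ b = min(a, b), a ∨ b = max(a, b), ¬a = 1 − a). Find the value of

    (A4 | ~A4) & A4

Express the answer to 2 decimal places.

~A4 = 1 − 0.66 = 0.34
A4 | ~A4 = max(a, b) on (0.66, 0.34) = 0.66
(A4 | ~A4) & A4 = min(a, b) on (0.66, 0.66) = 0.66

0.66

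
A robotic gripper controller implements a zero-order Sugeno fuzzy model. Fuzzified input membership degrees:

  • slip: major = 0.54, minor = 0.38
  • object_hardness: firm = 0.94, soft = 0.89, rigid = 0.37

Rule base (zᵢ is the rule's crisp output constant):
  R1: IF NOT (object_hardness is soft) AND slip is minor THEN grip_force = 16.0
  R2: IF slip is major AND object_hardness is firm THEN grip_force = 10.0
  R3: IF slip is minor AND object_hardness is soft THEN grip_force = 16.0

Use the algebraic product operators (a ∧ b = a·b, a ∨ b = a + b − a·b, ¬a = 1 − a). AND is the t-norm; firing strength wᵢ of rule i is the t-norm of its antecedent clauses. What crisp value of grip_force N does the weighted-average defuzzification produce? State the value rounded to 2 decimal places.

R1 (z=16.0): ¬soft=1−0.89=0.11, minor=0.38; AND[a·b] → w = 0.0418
R2 (z=10.0): major=0.54, firm=0.94; AND[a·b] → w = 0.5076
R3 (z=16.0): minor=0.38, soft=0.89; AND[a·b] → w = 0.3382
Weighted average = (0.0418·16.0 + 0.5076·10.0 + 0.3382·16.0) / (0.0418 + 0.5076 + 0.3382)
  = 11.1560 / 0.8876 = 12.57

12.57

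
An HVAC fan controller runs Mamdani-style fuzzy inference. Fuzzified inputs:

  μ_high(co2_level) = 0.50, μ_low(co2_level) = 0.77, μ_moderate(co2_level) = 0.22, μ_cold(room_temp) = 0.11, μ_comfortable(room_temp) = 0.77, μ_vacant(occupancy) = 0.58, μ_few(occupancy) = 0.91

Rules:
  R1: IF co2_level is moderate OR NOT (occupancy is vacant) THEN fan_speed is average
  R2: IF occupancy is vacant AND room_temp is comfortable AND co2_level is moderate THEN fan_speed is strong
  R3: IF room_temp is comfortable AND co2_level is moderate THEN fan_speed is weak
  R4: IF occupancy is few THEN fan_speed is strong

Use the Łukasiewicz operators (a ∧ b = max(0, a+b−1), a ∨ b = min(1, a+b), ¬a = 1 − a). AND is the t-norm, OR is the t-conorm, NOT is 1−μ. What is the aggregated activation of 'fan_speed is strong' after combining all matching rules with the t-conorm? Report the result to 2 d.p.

R1: moderate=0.22, ¬vacant=1−0.58=0.42; OR[min(1, a+b)] → w = 0.64
R2: vacant=0.58, comfortable=0.77, moderate=0.22; AND[max(0, a+b−1)] → w = 0.00
R3: comfortable=0.77, moderate=0.22; AND[max(0, a+b−1)] → w = 0.00
R4: few=0.91 → w = 0.91
Rules with consequent 'strong': {R2, R4} → strengths 0.00, 0.91
Aggregate via t-conorm [min(1, a+b)]: 0.91

0.91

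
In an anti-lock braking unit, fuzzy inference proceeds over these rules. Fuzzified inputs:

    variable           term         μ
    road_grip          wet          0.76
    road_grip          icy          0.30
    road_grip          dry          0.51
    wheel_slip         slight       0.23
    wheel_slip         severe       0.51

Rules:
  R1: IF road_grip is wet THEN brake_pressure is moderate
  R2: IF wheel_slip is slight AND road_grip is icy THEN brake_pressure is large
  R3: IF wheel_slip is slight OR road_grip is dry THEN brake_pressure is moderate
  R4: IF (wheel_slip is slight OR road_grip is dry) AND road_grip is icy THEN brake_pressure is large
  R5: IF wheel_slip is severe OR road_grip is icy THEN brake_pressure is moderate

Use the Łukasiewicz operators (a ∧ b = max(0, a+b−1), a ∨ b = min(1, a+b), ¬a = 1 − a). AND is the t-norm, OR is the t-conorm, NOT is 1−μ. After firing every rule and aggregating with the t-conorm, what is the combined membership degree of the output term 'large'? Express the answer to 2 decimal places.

0.04

R1: wet=0.76 → w = 0.76
R2: slight=0.23, icy=0.30; AND[max(0, a+b−1)] → w = 0.00
R3: slight=0.23, dry=0.51; OR[min(1, a+b)] → w = 0.74
R4: (slight=0.23 OR dry=0.51) = 0.74; AND[max(0, a+b−1)] with icy=0.30 → w = 0.04
R5: severe=0.51, icy=0.30; OR[min(1, a+b)] → w = 0.81
Rules with consequent 'large': {R2, R4} → strengths 0.00, 0.04
Aggregate via t-conorm [min(1, a+b)]: 0.04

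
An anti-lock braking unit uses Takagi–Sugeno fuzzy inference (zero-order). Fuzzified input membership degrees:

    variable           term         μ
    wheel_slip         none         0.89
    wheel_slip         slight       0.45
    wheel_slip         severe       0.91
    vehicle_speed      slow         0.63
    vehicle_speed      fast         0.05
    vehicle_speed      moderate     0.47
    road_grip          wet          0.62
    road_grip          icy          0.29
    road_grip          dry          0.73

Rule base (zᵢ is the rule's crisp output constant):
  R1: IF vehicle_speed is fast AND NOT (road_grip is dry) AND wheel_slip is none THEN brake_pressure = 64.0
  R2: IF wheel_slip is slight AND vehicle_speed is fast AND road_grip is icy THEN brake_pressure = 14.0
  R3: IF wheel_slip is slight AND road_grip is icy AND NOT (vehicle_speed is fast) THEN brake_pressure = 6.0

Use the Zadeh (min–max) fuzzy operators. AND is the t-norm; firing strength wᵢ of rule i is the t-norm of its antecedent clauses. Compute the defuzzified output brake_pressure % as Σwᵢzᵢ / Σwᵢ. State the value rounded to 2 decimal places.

14.46

R1 (z=64.0): fast=0.05, ¬dry=1−0.73=0.27, none=0.89; AND[min(a, b)] → w = 0.05
R2 (z=14.0): slight=0.45, fast=0.05, icy=0.29; AND[min(a, b)] → w = 0.05
R3 (z=6.0): slight=0.45, icy=0.29, ¬fast=1−0.05=0.95; AND[min(a, b)] → w = 0.29
Weighted average = (0.05·64.0 + 0.05·14.0 + 0.29·6.0) / (0.05 + 0.05 + 0.29)
  = 5.6400 / 0.3900 = 14.46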